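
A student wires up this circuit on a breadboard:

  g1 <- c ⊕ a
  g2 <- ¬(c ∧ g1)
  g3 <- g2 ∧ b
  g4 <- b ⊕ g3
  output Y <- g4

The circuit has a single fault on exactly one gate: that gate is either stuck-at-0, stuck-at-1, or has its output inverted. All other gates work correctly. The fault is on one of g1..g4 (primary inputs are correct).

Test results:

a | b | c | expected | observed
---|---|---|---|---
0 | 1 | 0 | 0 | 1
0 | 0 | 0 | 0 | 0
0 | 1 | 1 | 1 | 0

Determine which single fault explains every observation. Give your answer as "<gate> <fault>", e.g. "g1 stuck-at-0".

Fault-free values for test 1 (a=0, b=1, c=0): g1=0, g2=1, g3=1, g4=0, giving Y=0. Observed 1.
Test 1: faults giving observed 1 are {g2 stuck-at-0, g2 inverted output, g3 stuck-at-0, g3 inverted output, g4 stuck-at-1, g4 inverted output}.
Test 2 (a=0, b=0, c=0): fault-free g1=0, g2=1, g3=0, g4=0 → 0; observed 0. Eliminates g3 inverted output, g4 stuck-at-1, g4 inverted output.
Test 3 (a=0, b=1, c=1): fault-free g1=1, g2=0, g3=0, g4=1 → 1; observed 0. Eliminates g2 stuck-at-0, g3 stuck-at-0.
Only g2 inverted output is consistent with every test.

g2 inverted output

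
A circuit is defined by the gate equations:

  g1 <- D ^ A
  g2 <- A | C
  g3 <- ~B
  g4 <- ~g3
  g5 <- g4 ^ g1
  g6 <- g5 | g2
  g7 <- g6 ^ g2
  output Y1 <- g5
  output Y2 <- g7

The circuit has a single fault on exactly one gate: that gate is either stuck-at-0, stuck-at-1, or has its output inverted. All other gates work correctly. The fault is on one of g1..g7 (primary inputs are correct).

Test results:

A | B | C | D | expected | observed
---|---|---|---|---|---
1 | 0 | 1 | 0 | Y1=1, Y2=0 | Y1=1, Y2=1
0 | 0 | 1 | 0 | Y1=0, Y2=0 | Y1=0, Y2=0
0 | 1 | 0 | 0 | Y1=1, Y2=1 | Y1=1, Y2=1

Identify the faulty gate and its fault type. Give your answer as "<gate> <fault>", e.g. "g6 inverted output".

Fault-free values for test 1 (A=1, B=0, C=1, D=0): g1=1, g2=1, g3=1, g4=0, g5=1, g6=1, g7=0, giving Y1=1, Y2=0. Observed Y1=1, Y2=1.
Test 1: faults giving observed Y1=1, Y2=1 are {g2 stuck-at-0, g2 inverted output, g6 stuck-at-0, g6 inverted output, g7 stuck-at-1, g7 inverted output}.
Test 2 (A=0, B=0, C=1, D=0): fault-free g1=0, g2=1, g3=1, g4=0, g5=0, g6=1, g7=0 → Y1=0, Y2=0; observed Y1=0, Y2=0. Eliminates g6 stuck-at-0, g6 inverted output, g7 stuck-at-1, g7 inverted output.
Test 3 (A=0, B=1, C=0, D=0): fault-free g1=0, g2=0, g3=0, g4=1, g5=1, g6=1, g7=1 → Y1=1, Y2=1; observed Y1=1, Y2=1. Eliminates g2 inverted output.
Only g2 stuck-at-0 is consistent with every test.

g2 stuck-at-0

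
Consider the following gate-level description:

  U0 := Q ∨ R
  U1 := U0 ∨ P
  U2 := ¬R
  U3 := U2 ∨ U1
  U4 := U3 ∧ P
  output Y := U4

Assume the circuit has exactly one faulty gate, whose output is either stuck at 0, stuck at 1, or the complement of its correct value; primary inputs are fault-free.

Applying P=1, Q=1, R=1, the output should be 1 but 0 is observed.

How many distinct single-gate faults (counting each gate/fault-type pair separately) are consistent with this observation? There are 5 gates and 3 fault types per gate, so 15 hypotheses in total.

6

Fault-free: U0=1, U1=1, U2=0, U3=1, U4=1 → 1. Observed 0.
  U0: none of the 3 fault types match ✗
  U1: stuck-at-0, inverted output ✓; others ✗
  U2: none of the 3 fault types match ✗
  U3: stuck-at-0, inverted output ✓; others ✗
  U4: stuck-at-0, inverted output ✓; others ✗
Consistent faults: {U1 stuck-at-0, U1 inverted output, U3 stuck-at-0, U3 inverted output, U4 stuck-at-0, U4 inverted output} — 6 in all.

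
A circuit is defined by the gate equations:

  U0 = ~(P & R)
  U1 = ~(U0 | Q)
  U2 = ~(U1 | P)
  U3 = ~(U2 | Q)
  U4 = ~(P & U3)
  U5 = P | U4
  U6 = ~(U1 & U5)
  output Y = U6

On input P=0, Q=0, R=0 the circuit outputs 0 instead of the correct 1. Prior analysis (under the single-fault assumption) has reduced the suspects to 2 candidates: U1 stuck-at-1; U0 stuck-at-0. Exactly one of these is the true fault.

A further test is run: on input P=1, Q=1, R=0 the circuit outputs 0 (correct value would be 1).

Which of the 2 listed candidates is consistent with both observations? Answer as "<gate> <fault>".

U1 stuck-at-1

Evaluate each candidate on input P=1, Q=1, R=0:
  U1 stuck-at-1: U0=1, U1=1 [stuck-at-1], U2=0, U3=0, U4=1, U5=1, U6=0 → 0 — matches
  U0 stuck-at-0: U0=0 [stuck-at-0], U1=0, U2=0, U3=0, U4=1, U5=1, U6=1 → 1 — eliminated
Only U1 stuck-at-1 reproduces the observed 0.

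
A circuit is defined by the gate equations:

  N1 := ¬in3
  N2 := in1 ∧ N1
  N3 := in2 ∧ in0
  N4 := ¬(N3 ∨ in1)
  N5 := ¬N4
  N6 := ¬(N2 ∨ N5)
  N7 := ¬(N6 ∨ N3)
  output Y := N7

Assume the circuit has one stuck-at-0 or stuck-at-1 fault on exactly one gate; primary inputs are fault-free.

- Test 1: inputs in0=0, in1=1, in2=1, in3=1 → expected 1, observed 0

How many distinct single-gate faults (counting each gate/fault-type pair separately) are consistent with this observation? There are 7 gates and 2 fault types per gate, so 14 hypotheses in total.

5

Fault-free: N1=0, N2=0, N3=0, N4=0, N5=1, N6=0, N7=1 → 1. Observed 0.
  N1 stuck-at-0: output 1 ✗
  N1 stuck-at-1: output 1 ✗
  N2 stuck-at-0: output 1 ✗
  N2 stuck-at-1: output 1 ✗
  N3 stuck-at-0: output 1 ✗
  N3 stuck-at-1: output 0 ✓
  N4 stuck-at-0: output 1 ✗
  N4 stuck-at-1: output 0 ✓
  N5 stuck-at-0: output 0 ✓
  N5 stuck-at-1: output 1 ✗
  N6 stuck-at-0: output 1 ✗
  N6 stuck-at-1: output 0 ✓
  N7 stuck-at-0: output 0 ✓
  N7 stuck-at-1: output 1 ✗
Consistent faults: {N3 stuck-at-1, N4 stuck-at-1, N5 stuck-at-0, N6 stuck-at-1, N7 stuck-at-0} — 5 in all.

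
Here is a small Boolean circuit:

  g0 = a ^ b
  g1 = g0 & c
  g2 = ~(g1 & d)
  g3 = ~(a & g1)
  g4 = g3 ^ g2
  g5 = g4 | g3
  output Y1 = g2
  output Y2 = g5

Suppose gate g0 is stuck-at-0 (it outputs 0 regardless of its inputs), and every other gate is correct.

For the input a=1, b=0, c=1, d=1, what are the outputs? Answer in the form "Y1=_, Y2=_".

Propagate with g0 forced: g0=0 [stuck-at-0], g1=0, g2=1, g3=1, g4=0, g5=1.
So the outputs are Y1=1, Y2=1. (Without the fault they would be Y1=0, Y2=0.)

Y1=1, Y2=1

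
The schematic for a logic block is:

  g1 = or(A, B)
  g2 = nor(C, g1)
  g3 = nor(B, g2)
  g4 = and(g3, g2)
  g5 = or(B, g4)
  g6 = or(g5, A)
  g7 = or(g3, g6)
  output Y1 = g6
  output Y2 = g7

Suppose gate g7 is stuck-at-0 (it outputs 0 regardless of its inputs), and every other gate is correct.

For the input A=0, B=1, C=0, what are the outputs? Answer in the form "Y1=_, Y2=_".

Propagate with g7 forced: g1=1, g2=0, g3=0, g4=0, g5=1, g6=1, g7=0 [stuck-at-0].
So the outputs are Y1=1, Y2=0. (Without the fault they would be Y1=1, Y2=1.)

Y1=1, Y2=0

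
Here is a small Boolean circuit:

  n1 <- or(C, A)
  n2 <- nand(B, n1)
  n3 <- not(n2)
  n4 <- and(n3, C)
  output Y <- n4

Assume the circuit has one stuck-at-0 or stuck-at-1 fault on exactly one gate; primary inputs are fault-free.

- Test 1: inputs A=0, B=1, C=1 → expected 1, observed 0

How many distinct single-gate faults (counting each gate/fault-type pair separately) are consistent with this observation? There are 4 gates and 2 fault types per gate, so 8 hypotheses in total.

Fault-free: n1=1, n2=0, n3=1, n4=1 → 1. Observed 0.
  n1 stuck-at-0: output 0 ✓
  n1 stuck-at-1: output 1 ✗
  n2 stuck-at-0: output 1 ✗
  n2 stuck-at-1: output 0 ✓
  n3 stuck-at-0: output 0 ✓
  n3 stuck-at-1: output 1 ✗
  n4 stuck-at-0: output 0 ✓
  n4 stuck-at-1: output 1 ✗
Consistent faults: {n1 stuck-at-0, n2 stuck-at-1, n3 stuck-at-0, n4 stuck-at-0} — 4 in all.

4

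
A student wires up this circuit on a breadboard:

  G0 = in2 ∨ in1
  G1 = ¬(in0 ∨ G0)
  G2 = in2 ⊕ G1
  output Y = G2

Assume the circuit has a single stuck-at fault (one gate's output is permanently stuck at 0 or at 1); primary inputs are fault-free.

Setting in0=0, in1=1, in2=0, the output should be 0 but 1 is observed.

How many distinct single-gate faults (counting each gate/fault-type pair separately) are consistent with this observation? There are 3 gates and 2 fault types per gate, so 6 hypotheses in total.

3

Fault-free: G0=1, G1=0, G2=0 → 0. Observed 1.
  G0 stuck-at-0: output 1 ✓
  G0 stuck-at-1: output 0 ✗
  G1 stuck-at-0: output 0 ✗
  G1 stuck-at-1: output 1 ✓
  G2 stuck-at-0: output 0 ✗
  G2 stuck-at-1: output 1 ✓
Consistent faults: {G0 stuck-at-0, G1 stuck-at-1, G2 stuck-at-1} — 3 in all.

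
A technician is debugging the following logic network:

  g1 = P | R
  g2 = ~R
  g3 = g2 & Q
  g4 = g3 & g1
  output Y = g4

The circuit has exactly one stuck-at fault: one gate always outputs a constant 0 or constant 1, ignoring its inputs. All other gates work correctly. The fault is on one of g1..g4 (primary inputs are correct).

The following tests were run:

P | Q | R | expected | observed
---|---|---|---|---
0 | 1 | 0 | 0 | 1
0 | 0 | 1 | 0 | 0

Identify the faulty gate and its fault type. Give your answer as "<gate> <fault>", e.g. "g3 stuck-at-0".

Fault-free values for test 1 (P=0, Q=1, R=0): g1=0, g2=1, g3=1, g4=0, giving Y=0. Observed 1.
Test 1: faults giving observed 1 are {g1 stuck-at-1, g4 stuck-at-1}.
Test 2 (P=0, Q=0, R=1): fault-free g1=1, g2=0, g3=0, g4=0 → 0; observed 0. Eliminates g4 stuck-at-1.
Only g1 stuck-at-1 is consistent with every test.

g1 stuck-at-1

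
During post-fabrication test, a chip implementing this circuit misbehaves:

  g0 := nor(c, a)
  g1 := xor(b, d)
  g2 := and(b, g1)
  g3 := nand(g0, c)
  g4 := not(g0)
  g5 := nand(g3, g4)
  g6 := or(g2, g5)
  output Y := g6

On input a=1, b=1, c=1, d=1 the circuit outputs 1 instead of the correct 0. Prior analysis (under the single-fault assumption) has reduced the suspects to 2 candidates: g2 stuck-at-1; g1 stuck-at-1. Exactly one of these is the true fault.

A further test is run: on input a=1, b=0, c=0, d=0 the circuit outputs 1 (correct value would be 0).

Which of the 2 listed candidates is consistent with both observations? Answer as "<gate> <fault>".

g2 stuck-at-1

Evaluate each candidate on input a=1, b=0, c=0, d=0:
  g2 stuck-at-1: g0=0, g1=0, g2=1 [stuck-at-1], g3=1, g4=1, g5=0, g6=1 → 1 — matches
  g1 stuck-at-1: g0=0, g1=1 [stuck-at-1], g2=0, g3=1, g4=1, g5=0, g6=0 → 0 — eliminated
Only g2 stuck-at-1 reproduces the observed 1.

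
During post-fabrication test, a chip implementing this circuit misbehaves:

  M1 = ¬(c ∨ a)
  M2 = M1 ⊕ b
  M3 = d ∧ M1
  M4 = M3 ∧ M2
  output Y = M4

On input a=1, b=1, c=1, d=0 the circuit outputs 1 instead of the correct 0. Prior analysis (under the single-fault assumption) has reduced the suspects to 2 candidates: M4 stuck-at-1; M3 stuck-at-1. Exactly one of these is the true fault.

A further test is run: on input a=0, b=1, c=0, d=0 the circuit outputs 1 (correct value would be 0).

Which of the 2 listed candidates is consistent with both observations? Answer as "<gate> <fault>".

M4 stuck-at-1

Evaluate each candidate on input a=0, b=1, c=0, d=0:
  M4 stuck-at-1: M1=1, M2=0, M3=0, M4=1 [stuck-at-1] → 1 — matches
  M3 stuck-at-1: M1=1, M2=0, M3=1 [stuck-at-1], M4=0 → 0 — eliminated
Only M4 stuck-at-1 reproduces the observed 1.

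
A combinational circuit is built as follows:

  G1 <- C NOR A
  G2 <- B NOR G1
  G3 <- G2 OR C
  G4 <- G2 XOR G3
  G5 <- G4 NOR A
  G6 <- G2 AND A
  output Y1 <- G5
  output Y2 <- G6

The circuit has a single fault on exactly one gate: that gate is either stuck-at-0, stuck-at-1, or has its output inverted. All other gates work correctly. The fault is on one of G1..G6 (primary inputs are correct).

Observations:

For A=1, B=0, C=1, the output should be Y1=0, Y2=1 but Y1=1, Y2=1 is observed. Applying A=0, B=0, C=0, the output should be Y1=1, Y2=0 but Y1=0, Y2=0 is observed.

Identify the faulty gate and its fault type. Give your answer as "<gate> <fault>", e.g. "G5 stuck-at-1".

G5 inverted output

Fault-free values for test 1 (A=1, B=0, C=1): G1=0, G2=1, G3=1, G4=0, G5=0, G6=1, giving Y1=0, Y2=1. Observed Y1=1, Y2=1.
Test 1: faults giving observed Y1=1, Y2=1 are {G5 stuck-at-1, G5 inverted output}.
Test 2 (A=0, B=0, C=0): fault-free G1=1, G2=0, G3=0, G4=0, G5=1, G6=0 → Y1=1, Y2=0; observed Y1=0, Y2=0. Eliminates G5 stuck-at-1.
Only G5 inverted output is consistent with every test.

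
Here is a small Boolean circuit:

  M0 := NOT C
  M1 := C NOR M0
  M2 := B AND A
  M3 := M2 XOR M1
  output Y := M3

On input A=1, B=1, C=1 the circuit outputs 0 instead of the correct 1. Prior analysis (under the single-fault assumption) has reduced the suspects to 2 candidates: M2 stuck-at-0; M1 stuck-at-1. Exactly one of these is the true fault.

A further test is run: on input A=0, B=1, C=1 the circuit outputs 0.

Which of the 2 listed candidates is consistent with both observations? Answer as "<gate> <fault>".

Evaluate each candidate on input A=0, B=1, C=1:
  M2 stuck-at-0: M0=0, M1=0, M2=0 [stuck-at-0], M3=0 → 0 — matches
  M1 stuck-at-1: M0=0, M1=1 [stuck-at-1], M2=0, M3=1 → 1 — eliminated
Only M2 stuck-at-0 reproduces the observed 0.

M2 stuck-at-0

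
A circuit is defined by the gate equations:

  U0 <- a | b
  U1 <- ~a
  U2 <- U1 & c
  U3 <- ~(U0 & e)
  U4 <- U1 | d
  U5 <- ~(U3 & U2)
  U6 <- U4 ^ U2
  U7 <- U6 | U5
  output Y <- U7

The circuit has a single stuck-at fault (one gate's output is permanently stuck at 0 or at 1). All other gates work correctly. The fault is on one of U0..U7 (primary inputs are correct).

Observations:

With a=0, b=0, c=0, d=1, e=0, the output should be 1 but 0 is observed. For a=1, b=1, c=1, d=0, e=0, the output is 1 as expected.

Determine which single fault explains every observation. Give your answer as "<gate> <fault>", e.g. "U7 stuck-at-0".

Fault-free values for test 1 (a=0, b=0, c=0, d=1, e=0): U0=0, U1=1, U2=0, U3=1, U4=1, U5=1, U6=1, U7=1, giving Y=1. Observed 0.
Test 1: faults giving observed 0 are {U2 stuck-at-1, U7 stuck-at-0}.
Test 2 (a=1, b=1, c=1, d=0, e=0): fault-free U0=1, U1=0, U2=0, U3=1, U4=0, U5=1, U6=0, U7=1 → 1; observed 1. Eliminates U7 stuck-at-0.
Only U2 stuck-at-1 is consistent with every test.

U2 stuck-at-1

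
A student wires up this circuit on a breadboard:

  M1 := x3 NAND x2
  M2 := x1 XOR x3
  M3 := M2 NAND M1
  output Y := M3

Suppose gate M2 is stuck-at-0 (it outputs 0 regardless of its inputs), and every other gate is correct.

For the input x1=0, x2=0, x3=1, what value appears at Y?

Propagate with M2 forced: M1=1, M2=0 [stuck-at-0], M3=1.
So Y = 1. (Without the fault it would be 0.)

1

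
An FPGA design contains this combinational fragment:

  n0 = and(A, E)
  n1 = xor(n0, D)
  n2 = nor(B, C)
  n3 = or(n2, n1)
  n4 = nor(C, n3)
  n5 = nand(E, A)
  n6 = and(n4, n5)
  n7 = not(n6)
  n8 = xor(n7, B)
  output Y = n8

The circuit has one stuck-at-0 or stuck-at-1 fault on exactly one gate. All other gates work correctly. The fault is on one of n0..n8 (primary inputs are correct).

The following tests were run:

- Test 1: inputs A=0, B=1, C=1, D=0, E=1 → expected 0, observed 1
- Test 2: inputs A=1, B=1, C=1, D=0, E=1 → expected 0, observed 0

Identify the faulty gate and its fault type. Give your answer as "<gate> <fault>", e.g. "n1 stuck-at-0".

Fault-free values for test 1 (A=0, B=1, C=1, D=0, E=1): n0=0, n1=0, n2=0, n3=0, n4=0, n5=1, n6=0, n7=1, n8=0, giving Y=0. Observed 1.
Test 1: faults giving observed 1 are {n4 stuck-at-1, n6 stuck-at-1, n7 stuck-at-0, n8 stuck-at-1}.
Test 2 (A=1, B=1, C=1, D=0, E=1): fault-free n0=1, n1=1, n2=0, n3=1, n4=0, n5=0, n6=0, n7=1, n8=0 → 0; observed 0. Eliminates n6 stuck-at-1, n7 stuck-at-0, n8 stuck-at-1.
Only n4 stuck-at-1 is consistent with every test.

n4 stuck-at-1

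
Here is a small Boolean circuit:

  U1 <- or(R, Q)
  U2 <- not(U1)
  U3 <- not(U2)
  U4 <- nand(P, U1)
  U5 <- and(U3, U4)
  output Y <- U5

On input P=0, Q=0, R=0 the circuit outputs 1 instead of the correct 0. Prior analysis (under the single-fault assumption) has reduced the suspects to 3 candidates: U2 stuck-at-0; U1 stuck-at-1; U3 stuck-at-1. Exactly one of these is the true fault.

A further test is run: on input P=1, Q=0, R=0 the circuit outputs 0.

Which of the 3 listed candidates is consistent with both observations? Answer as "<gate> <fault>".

Evaluate each candidate on input P=1, Q=0, R=0:
  U2 stuck-at-0: U1=0, U2=0 [stuck-at-0], U3=1, U4=1, U5=1 → 1 — eliminated
  U1 stuck-at-1: U1=1 [stuck-at-1], U2=0, U3=1, U4=0, U5=0 → 0 — matches
  U3 stuck-at-1: U1=0, U2=1, U3=1 [stuck-at-1], U4=1, U5=1 → 1 — eliminated
Only U1 stuck-at-1 reproduces the observed 0.

U1 stuck-at-1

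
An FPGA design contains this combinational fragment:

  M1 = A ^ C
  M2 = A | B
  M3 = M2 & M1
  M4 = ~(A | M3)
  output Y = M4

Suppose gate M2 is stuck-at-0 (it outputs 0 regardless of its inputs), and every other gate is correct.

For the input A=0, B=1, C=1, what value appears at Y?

1

Propagate with M2 forced: M1=1, M2=0 [stuck-at-0], M3=0, M4=1.
So Y = 1. (Without the fault it would be 0.)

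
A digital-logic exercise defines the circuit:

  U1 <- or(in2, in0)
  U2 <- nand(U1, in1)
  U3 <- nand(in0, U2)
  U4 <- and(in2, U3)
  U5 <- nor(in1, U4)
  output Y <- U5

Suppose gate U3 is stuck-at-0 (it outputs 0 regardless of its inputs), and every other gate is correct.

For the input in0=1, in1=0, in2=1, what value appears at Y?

1

Propagate with U3 forced: U1=1, U2=1, U3=0 [stuck-at-0], U4=0, U5=1.
So Y = 1. (Same as the fault-free value — the fault is masked on this input.)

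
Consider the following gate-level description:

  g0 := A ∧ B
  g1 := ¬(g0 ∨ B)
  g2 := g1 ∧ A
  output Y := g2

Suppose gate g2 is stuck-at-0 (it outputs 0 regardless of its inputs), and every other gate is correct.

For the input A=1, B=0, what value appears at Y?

0

Propagate with g2 forced: g0=0, g1=1, g2=0 [stuck-at-0].
So Y = 0. (Without the fault it would be 1.)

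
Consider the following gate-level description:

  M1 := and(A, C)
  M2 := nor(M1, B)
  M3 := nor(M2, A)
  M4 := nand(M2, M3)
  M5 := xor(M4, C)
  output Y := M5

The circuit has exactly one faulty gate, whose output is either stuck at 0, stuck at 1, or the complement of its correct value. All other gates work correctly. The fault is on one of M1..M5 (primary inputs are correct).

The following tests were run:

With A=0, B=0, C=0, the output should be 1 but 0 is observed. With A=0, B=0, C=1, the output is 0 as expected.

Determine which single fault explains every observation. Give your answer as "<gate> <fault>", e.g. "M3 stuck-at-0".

M5 stuck-at-0

Fault-free values for test 1 (A=0, B=0, C=0): M1=0, M2=1, M3=0, M4=1, M5=1, giving Y=1. Observed 0.
Test 1: faults giving observed 0 are {M3 stuck-at-1, M3 inverted output, M4 stuck-at-0, M4 inverted output, M5 stuck-at-0, M5 inverted output}.
Test 2 (A=0, B=0, C=1): fault-free M1=0, M2=1, M3=0, M4=1, M5=0 → 0; observed 0. Eliminates M3 stuck-at-1, M3 inverted output, M4 stuck-at-0, M4 inverted output, M5 inverted output.
Only M5 stuck-at-0 is consistent with every test.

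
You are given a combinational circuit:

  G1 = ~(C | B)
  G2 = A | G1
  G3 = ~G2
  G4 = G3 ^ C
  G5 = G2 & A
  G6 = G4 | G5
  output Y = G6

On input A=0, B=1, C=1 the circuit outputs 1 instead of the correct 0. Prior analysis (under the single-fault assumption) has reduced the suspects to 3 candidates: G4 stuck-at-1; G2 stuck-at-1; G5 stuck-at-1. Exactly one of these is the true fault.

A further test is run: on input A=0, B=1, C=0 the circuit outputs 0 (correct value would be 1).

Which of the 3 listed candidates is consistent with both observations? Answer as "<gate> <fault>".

Evaluate each candidate on input A=0, B=1, C=0:
  G4 stuck-at-1: G1=0, G2=0, G3=1, G4=1 [stuck-at-1], G5=0, G6=1 → 1 — eliminated
  G2 stuck-at-1: G1=0, G2=1 [stuck-at-1], G3=0, G4=0, G5=0, G6=0 → 0 — matches
  G5 stuck-at-1: G1=0, G2=0, G3=1, G4=1, G5=1 [stuck-at-1], G6=1 → 1 — eliminated
Only G2 stuck-at-1 reproduces the observed 0.

G2 stuck-at-1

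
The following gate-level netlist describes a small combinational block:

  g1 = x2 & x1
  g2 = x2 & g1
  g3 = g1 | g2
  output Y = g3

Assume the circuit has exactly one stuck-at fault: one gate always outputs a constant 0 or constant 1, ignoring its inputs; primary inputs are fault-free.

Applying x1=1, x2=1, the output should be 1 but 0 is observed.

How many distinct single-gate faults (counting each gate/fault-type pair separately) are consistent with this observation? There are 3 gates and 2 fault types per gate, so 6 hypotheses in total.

2

Fault-free: g1=1, g2=1, g3=1 → 1. Observed 0.
  g1 stuck-at-0: output 0 ✓
  g1 stuck-at-1: output 1 ✗
  g2 stuck-at-0: output 1 ✗
  g2 stuck-at-1: output 1 ✗
  g3 stuck-at-0: output 0 ✓
  g3 stuck-at-1: output 1 ✗
Consistent faults: {g1 stuck-at-0, g3 stuck-at-0} — 2 in all.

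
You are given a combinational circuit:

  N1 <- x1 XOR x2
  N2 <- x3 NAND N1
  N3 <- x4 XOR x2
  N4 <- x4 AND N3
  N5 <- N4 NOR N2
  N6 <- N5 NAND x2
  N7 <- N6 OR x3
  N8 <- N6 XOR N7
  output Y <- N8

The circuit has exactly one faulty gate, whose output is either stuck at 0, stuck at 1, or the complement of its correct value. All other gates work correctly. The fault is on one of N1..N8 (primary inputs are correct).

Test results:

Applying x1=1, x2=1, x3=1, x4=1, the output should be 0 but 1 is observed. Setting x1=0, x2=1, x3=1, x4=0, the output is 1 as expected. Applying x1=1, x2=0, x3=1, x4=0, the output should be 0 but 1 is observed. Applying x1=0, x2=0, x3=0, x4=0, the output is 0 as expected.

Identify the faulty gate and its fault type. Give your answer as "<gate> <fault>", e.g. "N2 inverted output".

N6 stuck-at-0

Fault-free values for test 1 (x1=1, x2=1, x3=1, x4=1): N1=0, N2=1, N3=0, N4=0, N5=0, N6=1, N7=1, N8=0, giving Y=0. Observed 1.
Test 1: faults giving observed 1 are {N1 stuck-at-1, N1 inverted output, N2 stuck-at-0, N2 inverted output, N5 stuck-at-1, N5 inverted output, N6 stuck-at-0, N6 inverted output, N7 stuck-at-0, N7 inverted output, N8 stuck-at-1, N8 inverted output}.
Test 2 (x1=0, x2=1, x3=1, x4=0): fault-free N1=1, N2=0, N3=1, N4=0, N5=1, N6=0, N7=1, N8=1 → 1; observed 1. Eliminates N1 inverted output, N2 inverted output, N5 inverted output, N6 inverted output, N7 stuck-at-0, N7 inverted output, N8 inverted output.
Test 3 (x1=1, x2=0, x3=1, x4=0): fault-free N1=1, N2=0, N3=0, N4=0, N5=1, N6=1, N7=1, N8=0 → 0; observed 1. Eliminates N1 stuck-at-1, N2 stuck-at-0, N5 stuck-at-1.
Test 4 (x1=0, x2=0, x3=0, x4=0): fault-free N1=0, N2=1, N3=0, N4=0, N5=0, N6=1, N7=1, N8=0 → 0; observed 0. Eliminates N8 stuck-at-1.
Only N6 stuck-at-0 is consistent with every test.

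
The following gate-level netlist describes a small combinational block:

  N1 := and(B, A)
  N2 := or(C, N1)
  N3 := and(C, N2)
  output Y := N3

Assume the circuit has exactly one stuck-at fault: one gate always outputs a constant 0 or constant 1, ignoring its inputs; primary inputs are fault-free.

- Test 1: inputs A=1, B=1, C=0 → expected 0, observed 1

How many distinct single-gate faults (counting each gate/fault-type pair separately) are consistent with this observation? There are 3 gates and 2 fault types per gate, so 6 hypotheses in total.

1

Fault-free: N1=1, N2=1, N3=0 → 0. Observed 1.
  N1 stuck-at-0: output 0 ✗
  N1 stuck-at-1: output 0 ✗
  N2 stuck-at-0: output 0 ✗
  N2 stuck-at-1: output 0 ✗
  N3 stuck-at-0: output 0 ✗
  N3 stuck-at-1: output 1 ✓
Consistent faults: {N3 stuck-at-1} — 1 in all.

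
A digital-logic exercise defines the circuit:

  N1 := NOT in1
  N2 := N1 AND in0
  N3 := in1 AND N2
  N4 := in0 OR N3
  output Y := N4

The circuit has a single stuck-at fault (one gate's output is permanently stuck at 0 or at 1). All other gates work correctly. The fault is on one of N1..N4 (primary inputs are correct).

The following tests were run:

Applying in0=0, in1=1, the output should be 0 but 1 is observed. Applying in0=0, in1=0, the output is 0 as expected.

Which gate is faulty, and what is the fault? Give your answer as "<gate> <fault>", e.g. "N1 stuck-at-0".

Fault-free values for test 1 (in0=0, in1=1): N1=0, N2=0, N3=0, N4=0, giving Y=0. Observed 1.
Test 1: faults giving observed 1 are {N2 stuck-at-1, N3 stuck-at-1, N4 stuck-at-1}.
Test 2 (in0=0, in1=0): fault-free N1=1, N2=0, N3=0, N4=0 → 0; observed 0. Eliminates N3 stuck-at-1, N4 stuck-at-1.
Only N2 stuck-at-1 is consistent with every test.

N2 stuck-at-1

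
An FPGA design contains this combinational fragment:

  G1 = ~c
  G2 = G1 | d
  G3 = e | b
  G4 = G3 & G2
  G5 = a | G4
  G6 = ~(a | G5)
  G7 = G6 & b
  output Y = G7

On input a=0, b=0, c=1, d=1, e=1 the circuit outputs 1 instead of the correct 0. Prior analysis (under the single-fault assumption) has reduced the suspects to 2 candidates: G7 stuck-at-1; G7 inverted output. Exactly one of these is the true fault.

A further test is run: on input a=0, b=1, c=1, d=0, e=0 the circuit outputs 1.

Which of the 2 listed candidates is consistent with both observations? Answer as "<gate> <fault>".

G7 stuck-at-1

Evaluate each candidate on input a=0, b=1, c=1, d=0, e=0:
  G7 stuck-at-1: G1=0, G2=0, G3=1, G4=0, G5=0, G6=1, G7=1 [stuck-at-1] → 1 — matches
  G7 inverted output: G1=0, G2=0, G3=1, G4=0, G5=0, G6=1, G7=0 [inverted output] → 0 — eliminated
Only G7 stuck-at-1 reproduces the observed 1.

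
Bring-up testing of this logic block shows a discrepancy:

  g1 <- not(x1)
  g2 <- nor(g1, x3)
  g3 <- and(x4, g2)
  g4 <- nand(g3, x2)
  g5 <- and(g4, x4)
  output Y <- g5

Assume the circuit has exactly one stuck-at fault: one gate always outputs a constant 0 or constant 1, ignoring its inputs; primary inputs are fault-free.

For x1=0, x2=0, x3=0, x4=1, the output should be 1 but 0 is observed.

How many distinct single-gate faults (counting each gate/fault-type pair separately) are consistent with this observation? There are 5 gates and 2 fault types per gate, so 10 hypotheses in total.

Fault-free: g1=1, g2=0, g3=0, g4=1, g5=1 → 1. Observed 0.
  g1 stuck-at-0: output 1 ✗
  g1 stuck-at-1: output 1 ✗
  g2 stuck-at-0: output 1 ✗
  g2 stuck-at-1: output 1 ✗
  g3 stuck-at-0: output 1 ✗
  g3 stuck-at-1: output 1 ✗
  g4 stuck-at-0: output 0 ✓
  g4 stuck-at-1: output 1 ✗
  g5 stuck-at-0: output 0 ✓
  g5 stuck-at-1: output 1 ✗
Consistent faults: {g4 stuck-at-0, g5 stuck-at-0} — 2 in all.

2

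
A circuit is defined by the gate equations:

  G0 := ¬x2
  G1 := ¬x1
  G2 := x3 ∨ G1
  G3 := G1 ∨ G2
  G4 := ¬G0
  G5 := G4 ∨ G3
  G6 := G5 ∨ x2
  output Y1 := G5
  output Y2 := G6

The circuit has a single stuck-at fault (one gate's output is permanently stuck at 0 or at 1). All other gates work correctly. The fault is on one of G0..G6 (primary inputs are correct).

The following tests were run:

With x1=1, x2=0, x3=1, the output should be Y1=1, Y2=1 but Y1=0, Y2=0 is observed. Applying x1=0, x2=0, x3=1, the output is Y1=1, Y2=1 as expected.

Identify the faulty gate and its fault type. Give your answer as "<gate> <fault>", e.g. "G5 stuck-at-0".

Fault-free values for test 1 (x1=1, x2=0, x3=1): G0=1, G1=0, G2=1, G3=1, G4=0, G5=1, G6=1, giving Y1=1, Y2=1. Observed Y1=0, Y2=0.
Test 1: faults giving observed Y1=0, Y2=0 are {G2 stuck-at-0, G3 stuck-at-0, G5 stuck-at-0}.
Test 2 (x1=0, x2=0, x3=1): fault-free G0=1, G1=1, G2=1, G3=1, G4=0, G5=1, G6=1 → Y1=1, Y2=1; observed Y1=1, Y2=1. Eliminates G3 stuck-at-0, G5 stuck-at-0.
Only G2 stuck-at-0 is consistent with every test.

G2 stuck-at-0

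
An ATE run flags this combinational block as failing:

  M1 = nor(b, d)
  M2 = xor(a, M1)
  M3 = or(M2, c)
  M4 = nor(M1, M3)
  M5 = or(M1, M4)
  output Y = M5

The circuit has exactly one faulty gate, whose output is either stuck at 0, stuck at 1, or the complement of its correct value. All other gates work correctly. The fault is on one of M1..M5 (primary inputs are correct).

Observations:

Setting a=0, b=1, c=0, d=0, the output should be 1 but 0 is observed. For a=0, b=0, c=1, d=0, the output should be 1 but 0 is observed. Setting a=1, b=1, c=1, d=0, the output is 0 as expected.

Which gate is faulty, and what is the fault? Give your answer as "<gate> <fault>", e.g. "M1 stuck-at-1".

Fault-free values for test 1 (a=0, b=1, c=0, d=0): M1=0, M2=0, M3=0, M4=1, M5=1, giving Y=1. Observed 0.
Test 1: faults giving observed 0 are {M2 stuck-at-1, M2 inverted output, M3 stuck-at-1, M3 inverted output, M4 stuck-at-0, M4 inverted output, M5 stuck-at-0, M5 inverted output}.
Test 2 (a=0, b=0, c=1, d=0): fault-free M1=1, M2=1, M3=1, M4=0, M5=1 → 1; observed 0. Eliminates M2 stuck-at-1, M2 inverted output, M3 stuck-at-1, M3 inverted output, M4 stuck-at-0, M4 inverted output.
Test 3 (a=1, b=1, c=1, d=0): fault-free M1=0, M2=1, M3=1, M4=0, M5=0 → 0; observed 0. Eliminates M5 inverted output.
Only M5 stuck-at-0 is consistent with every test.

M5 stuck-at-0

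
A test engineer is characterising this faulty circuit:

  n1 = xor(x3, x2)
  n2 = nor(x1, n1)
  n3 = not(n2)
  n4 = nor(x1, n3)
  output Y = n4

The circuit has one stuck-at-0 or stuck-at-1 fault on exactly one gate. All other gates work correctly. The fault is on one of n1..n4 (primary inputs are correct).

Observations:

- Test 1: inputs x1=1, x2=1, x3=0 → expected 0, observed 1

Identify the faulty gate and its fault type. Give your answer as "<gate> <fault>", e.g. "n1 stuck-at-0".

Fault-free values for test 1 (x1=1, x2=1, x3=0): n1=1, n2=0, n3=1, n4=0, giving Y=0. Observed 1.
Test 1: faults giving observed 1 are {n4 stuck-at-1}.
Only n4 stuck-at-1 is consistent with every test.

n4 stuck-at-1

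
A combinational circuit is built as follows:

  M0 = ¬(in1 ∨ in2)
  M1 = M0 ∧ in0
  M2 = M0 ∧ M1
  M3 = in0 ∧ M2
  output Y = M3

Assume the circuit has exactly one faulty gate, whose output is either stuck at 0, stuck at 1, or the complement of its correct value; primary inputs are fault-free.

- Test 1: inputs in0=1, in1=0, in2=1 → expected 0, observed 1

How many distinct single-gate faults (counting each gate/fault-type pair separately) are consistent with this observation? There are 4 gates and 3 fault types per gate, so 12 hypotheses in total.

6

Fault-free: M0=0, M1=0, M2=0, M3=0 → 0. Observed 1.
  M0 stuck-at-0: output 0 ✗
  M0 stuck-at-1: output 1 ✓
  M0 inverted output: output 1 ✓
  M1 stuck-at-0: output 0 ✗
  M1 stuck-at-1: output 0 ✗
  M1 inverted output: output 0 ✗
  M2 stuck-at-0: output 0 ✗
  M2 stuck-at-1: output 1 ✓
  M2 inverted output: output 1 ✓
  M3 stuck-at-0: output 0 ✗
  M3 stuck-at-1: output 1 ✓
  M3 inverted output: output 1 ✓
Consistent faults: {M0 stuck-at-1, M0 inverted output, M2 stuck-at-1, M2 inverted output, M3 stuck-at-1, M3 inverted output} — 6 in all.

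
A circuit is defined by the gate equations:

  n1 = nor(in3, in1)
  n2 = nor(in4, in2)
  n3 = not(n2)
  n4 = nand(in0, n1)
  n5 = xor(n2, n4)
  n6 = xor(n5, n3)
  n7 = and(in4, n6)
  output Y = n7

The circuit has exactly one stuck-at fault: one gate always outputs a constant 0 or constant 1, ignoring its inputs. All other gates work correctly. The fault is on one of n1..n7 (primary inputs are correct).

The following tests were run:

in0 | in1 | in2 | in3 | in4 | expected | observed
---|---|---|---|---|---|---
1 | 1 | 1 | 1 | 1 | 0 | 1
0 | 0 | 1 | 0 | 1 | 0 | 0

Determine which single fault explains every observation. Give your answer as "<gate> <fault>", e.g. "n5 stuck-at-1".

Fault-free values for test 1 (in0=1, in1=1, in2=1, in3=1, in4=1): n1=0, n2=0, n3=1, n4=1, n5=1, n6=0, n7=0, giving Y=0. Observed 1.
Test 1: faults giving observed 1 are {n1 stuck-at-1, n3 stuck-at-0, n4 stuck-at-0, n5 stuck-at-0, n6 stuck-at-1, n7 stuck-at-1}.
Test 2 (in0=0, in1=0, in2=1, in3=0, in4=1): fault-free n1=1, n2=0, n3=1, n4=1, n5=1, n6=0, n7=0 → 0; observed 0. Eliminates n3 stuck-at-0, n4 stuck-at-0, n5 stuck-at-0, n6 stuck-at-1, n7 stuck-at-1.
Only n1 stuck-at-1 is consistent with every test.

n1 stuck-at-1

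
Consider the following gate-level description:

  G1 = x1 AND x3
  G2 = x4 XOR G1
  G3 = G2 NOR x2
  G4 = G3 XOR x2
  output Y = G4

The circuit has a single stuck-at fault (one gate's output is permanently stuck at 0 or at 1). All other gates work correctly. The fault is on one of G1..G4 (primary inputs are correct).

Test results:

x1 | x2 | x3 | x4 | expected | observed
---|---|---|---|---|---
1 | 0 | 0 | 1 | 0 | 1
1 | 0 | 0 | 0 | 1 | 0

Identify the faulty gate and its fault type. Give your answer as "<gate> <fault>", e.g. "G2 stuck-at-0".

G1 stuck-at-1

Fault-free values for test 1 (x1=1, x2=0, x3=0, x4=1): G1=0, G2=1, G3=0, G4=0, giving Y=0. Observed 1.
Test 1: faults giving observed 1 are {G1 stuck-at-1, G2 stuck-at-0, G3 stuck-at-1, G4 stuck-at-1}.
Test 2 (x1=1, x2=0, x3=0, x4=0): fault-free G1=0, G2=0, G3=1, G4=1 → 1; observed 0. Eliminates G2 stuck-at-0, G3 stuck-at-1, G4 stuck-at-1.
Only G1 stuck-at-1 is consistent with every test.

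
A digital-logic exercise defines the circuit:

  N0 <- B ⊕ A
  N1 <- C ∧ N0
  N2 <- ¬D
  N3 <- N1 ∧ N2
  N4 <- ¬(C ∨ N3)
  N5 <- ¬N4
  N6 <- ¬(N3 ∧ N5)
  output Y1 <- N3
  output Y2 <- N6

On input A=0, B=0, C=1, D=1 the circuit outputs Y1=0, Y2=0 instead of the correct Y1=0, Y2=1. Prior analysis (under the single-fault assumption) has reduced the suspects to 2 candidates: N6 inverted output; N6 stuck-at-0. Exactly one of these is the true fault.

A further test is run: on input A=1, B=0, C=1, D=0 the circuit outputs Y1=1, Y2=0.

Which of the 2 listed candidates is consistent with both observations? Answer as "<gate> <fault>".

N6 stuck-at-0

Evaluate each candidate on input A=1, B=0, C=1, D=0:
  N6 inverted output: N0=1, N1=1, N2=1, N3=1, N4=0, N5=1, N6=1 [inverted output] → Y1=1, Y2=1 — eliminated
  N6 stuck-at-0: N0=1, N1=1, N2=1, N3=1, N4=0, N5=1, N6=0 [stuck-at-0] → Y1=1, Y2=0 — matches
Only N6 stuck-at-0 reproduces the observed Y1=1, Y2=0.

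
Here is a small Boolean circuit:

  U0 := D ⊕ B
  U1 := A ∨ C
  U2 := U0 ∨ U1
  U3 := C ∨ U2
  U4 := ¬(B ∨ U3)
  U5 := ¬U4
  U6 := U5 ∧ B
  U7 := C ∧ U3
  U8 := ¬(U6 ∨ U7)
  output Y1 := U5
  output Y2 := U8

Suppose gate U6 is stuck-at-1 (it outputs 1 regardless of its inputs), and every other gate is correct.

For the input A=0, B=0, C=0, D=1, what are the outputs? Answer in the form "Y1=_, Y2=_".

Y1=1, Y2=0

Propagate with U6 forced: U0=1, U1=0, U2=1, U3=1, U4=0, U5=1, U6=1 [stuck-at-1], U7=0, U8=0.
So the outputs are Y1=1, Y2=0. (Without the fault they would be Y1=1, Y2=1.)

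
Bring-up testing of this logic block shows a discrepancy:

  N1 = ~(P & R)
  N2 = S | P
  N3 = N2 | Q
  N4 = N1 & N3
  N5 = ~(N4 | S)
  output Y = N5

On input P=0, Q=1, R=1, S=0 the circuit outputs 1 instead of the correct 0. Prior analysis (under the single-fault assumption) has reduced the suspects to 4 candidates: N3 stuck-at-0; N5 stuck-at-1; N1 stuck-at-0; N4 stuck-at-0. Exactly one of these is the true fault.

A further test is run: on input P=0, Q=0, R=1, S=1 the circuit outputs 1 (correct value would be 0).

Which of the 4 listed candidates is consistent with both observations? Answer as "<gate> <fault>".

Evaluate each candidate on input P=0, Q=0, R=1, S=1:
  N3 stuck-at-0: N1=1, N2=1, N3=0 [stuck-at-0], N4=0, N5=0 → 0 — eliminated
  N5 stuck-at-1: N1=1, N2=1, N3=1, N4=1, N5=1 [stuck-at-1] → 1 — matches
  N1 stuck-at-0: N1=0 [stuck-at-0], N2=1, N3=1, N4=0, N5=0 → 0 — eliminated
  N4 stuck-at-0: N1=1, N2=1, N3=1, N4=0 [stuck-at-0], N5=0 → 0 — eliminated
Only N5 stuck-at-1 reproduces the observed 1.

N5 stuck-at-1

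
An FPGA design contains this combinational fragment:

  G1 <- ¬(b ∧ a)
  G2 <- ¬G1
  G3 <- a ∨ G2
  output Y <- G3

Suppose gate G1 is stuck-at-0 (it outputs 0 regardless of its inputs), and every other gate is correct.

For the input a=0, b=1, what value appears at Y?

1

Propagate with G1 forced: G1=0 [stuck-at-0], G2=1, G3=1.
So Y = 1. (Without the fault it would be 0.)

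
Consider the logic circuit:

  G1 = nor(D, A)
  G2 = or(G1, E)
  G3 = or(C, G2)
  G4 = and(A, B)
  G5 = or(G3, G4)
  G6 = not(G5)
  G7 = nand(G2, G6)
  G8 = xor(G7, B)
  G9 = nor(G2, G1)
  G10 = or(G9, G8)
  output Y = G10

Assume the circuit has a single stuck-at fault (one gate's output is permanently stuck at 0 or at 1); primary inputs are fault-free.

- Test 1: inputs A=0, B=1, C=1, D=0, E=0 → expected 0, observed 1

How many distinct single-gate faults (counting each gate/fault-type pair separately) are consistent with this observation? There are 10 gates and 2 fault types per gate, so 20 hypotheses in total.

8

Fault-free: G1=1, G2=1, G3=1, G4=0, G5=1, G6=0, G7=1, G8=0, G9=0, G10=0 → 0. Observed 1.
  G1: stuck-at-0 ✓; others ✗
  G2: none of the 2 fault types match ✗
  G3: stuck-at-0 ✓; others ✗
  G4: none of the 2 fault types match ✗
  G5: stuck-at-0 ✓; others ✗
  G6: stuck-at-1 ✓; others ✗
  G7: stuck-at-0 ✓; others ✗
  G8: stuck-at-1 ✓; others ✗
  G9: stuck-at-1 ✓; others ✗
  G10: stuck-at-1 ✓; others ✗
Consistent faults: {G1 stuck-at-0, G3 stuck-at-0, G5 stuck-at-0, G6 stuck-at-1, G7 stuck-at-0, G8 stuck-at-1, G9 stuck-at-1, G10 stuck-at-1} — 8 in all.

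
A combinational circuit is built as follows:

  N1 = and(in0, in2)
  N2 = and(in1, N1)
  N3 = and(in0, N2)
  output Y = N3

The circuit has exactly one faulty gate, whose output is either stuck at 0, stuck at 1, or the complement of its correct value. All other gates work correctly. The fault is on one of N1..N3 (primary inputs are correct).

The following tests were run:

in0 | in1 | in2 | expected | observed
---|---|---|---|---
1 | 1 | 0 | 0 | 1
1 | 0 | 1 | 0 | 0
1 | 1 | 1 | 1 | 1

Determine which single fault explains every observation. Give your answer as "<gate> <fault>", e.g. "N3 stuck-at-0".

N1 stuck-at-1

Fault-free values for test 1 (in0=1, in1=1, in2=0): N1=0, N2=0, N3=0, giving Y=0. Observed 1.
Test 1: faults giving observed 1 are {N1 stuck-at-1, N1 inverted output, N2 stuck-at-1, N2 inverted output, N3 stuck-at-1, N3 inverted output}.
Test 2 (in0=1, in1=0, in2=1): fault-free N1=1, N2=0, N3=0 → 0; observed 0. Eliminates N2 stuck-at-1, N2 inverted output, N3 stuck-at-1, N3 inverted output.
Test 3 (in0=1, in1=1, in2=1): fault-free N1=1, N2=1, N3=1 → 1; observed 1. Eliminates N1 inverted output.
Only N1 stuck-at-1 is consistent with every test.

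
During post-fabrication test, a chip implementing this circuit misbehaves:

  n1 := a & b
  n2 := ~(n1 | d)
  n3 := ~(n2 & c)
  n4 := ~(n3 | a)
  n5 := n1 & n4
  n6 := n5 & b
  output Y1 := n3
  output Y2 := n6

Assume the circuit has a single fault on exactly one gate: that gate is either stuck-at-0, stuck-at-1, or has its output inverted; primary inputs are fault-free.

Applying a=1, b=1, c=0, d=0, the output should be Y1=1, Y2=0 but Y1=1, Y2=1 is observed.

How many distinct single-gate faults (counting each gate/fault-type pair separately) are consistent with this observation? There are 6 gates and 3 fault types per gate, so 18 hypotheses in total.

Fault-free: n1=1, n2=0, n3=1, n4=0, n5=0, n6=0 → Y1=1, Y2=0. Observed Y1=1, Y2=1.
  n1: none of the 3 fault types match ✗
  n2: none of the 3 fault types match ✗
  n3: none of the 3 fault types match ✗
  n4: stuck-at-1, inverted output ✓; others ✗
  n5: stuck-at-1, inverted output ✓; others ✗
  n6: stuck-at-1, inverted output ✓; others ✗
Consistent faults: {n4 stuck-at-1, n4 inverted output, n5 stuck-at-1, n5 inverted output, n6 stuck-at-1, n6 inverted output} — 6 in all.

6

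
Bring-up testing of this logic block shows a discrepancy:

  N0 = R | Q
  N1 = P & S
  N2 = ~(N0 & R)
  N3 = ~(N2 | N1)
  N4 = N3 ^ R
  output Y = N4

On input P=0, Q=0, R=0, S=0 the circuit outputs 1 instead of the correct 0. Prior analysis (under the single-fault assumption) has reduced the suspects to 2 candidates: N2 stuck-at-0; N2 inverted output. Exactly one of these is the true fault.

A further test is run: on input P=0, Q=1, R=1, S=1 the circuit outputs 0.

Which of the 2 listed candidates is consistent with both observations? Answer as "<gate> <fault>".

Evaluate each candidate on input P=0, Q=1, R=1, S=1:
  N2 stuck-at-0: N0=1, N1=0, N2=0 [stuck-at-0], N3=1, N4=0 → 0 — matches
  N2 inverted output: N0=1, N1=0, N2=1 [inverted output], N3=0, N4=1 → 1 — eliminated
Only N2 stuck-at-0 reproduces the observed 0.

N2 stuck-at-0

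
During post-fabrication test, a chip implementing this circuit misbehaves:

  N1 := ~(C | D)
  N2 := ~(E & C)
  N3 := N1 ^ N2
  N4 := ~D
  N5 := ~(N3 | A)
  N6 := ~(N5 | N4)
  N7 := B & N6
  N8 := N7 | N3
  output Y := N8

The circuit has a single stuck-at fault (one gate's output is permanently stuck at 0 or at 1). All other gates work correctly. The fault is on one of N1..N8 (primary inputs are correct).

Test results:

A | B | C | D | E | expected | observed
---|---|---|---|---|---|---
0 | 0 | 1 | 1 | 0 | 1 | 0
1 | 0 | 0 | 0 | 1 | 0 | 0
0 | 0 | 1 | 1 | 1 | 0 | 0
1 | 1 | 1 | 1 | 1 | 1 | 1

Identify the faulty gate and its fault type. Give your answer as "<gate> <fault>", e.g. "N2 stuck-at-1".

Fault-free values for test 1 (A=0, B=0, C=1, D=1, E=0): N1=0, N2=1, N3=1, N4=0, N5=0, N6=1, N7=0, N8=1, giving Y=1. Observed 0.
Test 1: faults giving observed 0 are {N1 stuck-at-1, N2 stuck-at-0, N3 stuck-at-0, N8 stuck-at-0}.
Test 2 (A=1, B=0, C=0, D=0, E=1): fault-free N1=1, N2=1, N3=0, N4=1, N5=0, N6=0, N7=0, N8=0 → 0; observed 0. Eliminates N2 stuck-at-0.
Test 3 (A=0, B=0, C=1, D=1, E=1): fault-free N1=0, N2=0, N3=0, N4=0, N5=1, N6=0, N7=0, N8=0 → 0; observed 0. Eliminates N1 stuck-at-1.
Test 4 (A=1, B=1, C=1, D=1, E=1): fault-free N1=0, N2=0, N3=0, N4=0, N5=0, N6=1, N7=1, N8=1 → 1; observed 1. Eliminates N8 stuck-at-0.
Only N3 stuck-at-0 is consistent with every test.

N3 stuck-at-0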